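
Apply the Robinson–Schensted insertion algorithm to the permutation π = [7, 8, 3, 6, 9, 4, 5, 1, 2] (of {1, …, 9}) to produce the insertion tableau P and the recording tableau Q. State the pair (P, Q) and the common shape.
P = [1, 2, 5] / [3, 4, 9] / [6, 8] / [7];  Q = [1, 2, 5] / [3, 4, 7] / [6, 9] / [8];  common shape = (3, 3, 2, 1)

Row-insert the values π_1, π_2, … into P one at a time, bumping the leftmost entry strictly greater than the inserted value down to the next row. The recording tableau Q records, in position (i, j), the step at which that cell was added to P.
  Insert 7 (step 1): P = [7];  Q = [1]
  Insert 8 (step 2): P = [7, 8];  Q = [1, 2]
  Insert 3 (step 3): P = [3, 8] / [7];  Q = [1, 2] / [3]
  Insert 6 (step 4): P = [3, 6] / [7, 8];  Q = [1, 2] / [3, 4]
  Insert 9 (step 5): P = [3, 6, 9] / [7, 8];  Q = [1, 2, 5] / [3, 4]
  Insert 4 (step 6): P = [3, 4, 9] / [6, 8] / [7];  Q = [1, 2, 5] / [3, 4] / [6]
  Insert 5 (step 7): P = [3, 4, 5] / [6, 8, 9] / [7];  Q = [1, 2, 5] / [3, 4, 7] / [6]
  Insert 1 (step 8): P = [1, 4, 5] / [3, 8, 9] / [6] / [7];  Q = [1, 2, 5] / [3, 4, 7] / [6] / [8]
  Insert 2 (step 9): P = [1, 2, 5] / [3, 4, 9] / [6, 8] / [7];  Q = [1, 2, 5] / [3, 4, 7] / [6, 9] / [8]
Final shape: (3, 3, 2, 1).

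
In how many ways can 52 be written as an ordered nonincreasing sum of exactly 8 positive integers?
p(52, 8 parts) = 15765

Partitions of n into exactly k parts are in bijection with partitions of n − k into at most k parts (subtract 1 from each part). So p(52, exactly 8) = p(44, parts ≤ 8). Computing via the recurrence p(m, j) = p(m, j−1) + p(m−j, j) gives 15765.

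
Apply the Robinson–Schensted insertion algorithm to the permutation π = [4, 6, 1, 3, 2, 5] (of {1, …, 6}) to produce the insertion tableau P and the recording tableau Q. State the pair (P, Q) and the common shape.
P = [1, 2, 5] / [3, 6] / [4];  Q = [1, 2, 6] / [3, 4] / [5];  common shape = (3, 2, 1)

Row-insert the values π_1, π_2, … into P one at a time, bumping the leftmost entry strictly greater than the inserted value down to the next row. The recording tableau Q records, in position (i, j), the step at which that cell was added to P.
  Insert 4 (step 1): P = [4];  Q = [1]
  Insert 6 (step 2): P = [4, 6];  Q = [1, 2]
  Insert 1 (step 3): P = [1, 6] / [4];  Q = [1, 2] / [3]
  Insert 3 (step 4): P = [1, 3] / [4, 6];  Q = [1, 2] / [3, 4]
  Insert 2 (step 5): P = [1, 2] / [3, 6] / [4];  Q = [1, 2] / [3, 4] / [5]
  Insert 5 (step 6): P = [1, 2, 5] / [3, 6] / [4];  Q = [1, 2, 6] / [3, 4] / [5]
Final shape: (3, 2, 1).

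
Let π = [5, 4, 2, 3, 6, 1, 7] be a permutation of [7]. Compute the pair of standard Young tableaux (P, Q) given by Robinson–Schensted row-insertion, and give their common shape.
P = [1, 3, 6, 7] / [2] / [4] / [5];  Q = [1, 4, 5, 7] / [2] / [3] / [6];  common shape = (4, 1, 1, 1)

Row-insert the values π_1, π_2, … into P one at a time, bumping the leftmost entry strictly greater than the inserted value down to the next row. The recording tableau Q records, in position (i, j), the step at which that cell was added to P.
  Insert 5 (step 1): P = [5];  Q = [1]
  Insert 4 (step 2): P = [4] / [5];  Q = [1] / [2]
  Insert 2 (step 3): P = [2] / [4] / [5];  Q = [1] / [2] / [3]
  Insert 3 (step 4): P = [2, 3] / [4] / [5];  Q = [1, 4] / [2] / [3]
  Insert 6 (step 5): P = [2, 3, 6] / [4] / [5];  Q = [1, 4, 5] / [2] / [3]
  Insert 1 (step 6): P = [1, 3, 6] / [2] / [4] / [5];  Q = [1, 4, 5] / [2] / [3] / [6]
  Insert 7 (step 7): P = [1, 3, 6, 7] / [2] / [4] / [5];  Q = [1, 4, 5, 7] / [2] / [3] / [6]
Final shape: (4, 1, 1, 1).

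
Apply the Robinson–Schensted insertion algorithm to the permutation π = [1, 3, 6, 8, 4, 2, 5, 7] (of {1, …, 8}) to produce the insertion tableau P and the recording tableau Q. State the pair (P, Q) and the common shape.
P = [1, 2, 4, 5, 7] / [3, 8] / [6];  Q = [1, 2, 3, 4, 8] / [5, 7] / [6];  common shape = (5, 2, 1)

Row-insert the values π_1, π_2, … into P one at a time, bumping the leftmost entry strictly greater than the inserted value down to the next row. The recording tableau Q records, in position (i, j), the step at which that cell was added to P.
  Insert 1 (step 1): P = [1];  Q = [1]
  Insert 3 (step 2): P = [1, 3];  Q = [1, 2]
  Insert 6 (step 3): P = [1, 3, 6];  Q = [1, 2, 3]
  Insert 8 (step 4): P = [1, 3, 6, 8];  Q = [1, 2, 3, 4]
  Insert 4 (step 5): P = [1, 3, 4, 8] / [6];  Q = [1, 2, 3, 4] / [5]
  Insert 2 (step 6): P = [1, 2, 4, 8] / [3] / [6];  Q = [1, 2, 3, 4] / [5] / [6]
  Insert 5 (step 7): P = [1, 2, 4, 5] / [3, 8] / [6];  Q = [1, 2, 3, 4] / [5, 7] / [6]
  Insert 7 (step 8): P = [1, 2, 4, 5, 7] / [3, 8] / [6];  Q = [1, 2, 3, 4, 8] / [5, 7] / [6]
Final shape: (5, 2, 1).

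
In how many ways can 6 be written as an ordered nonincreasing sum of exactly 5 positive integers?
p(6, 5 parts) = 1

Partitions of n into exactly k parts ↔ partitions of n − k into at most k parts (subtract 1 from each part). For n = 6, k = 5, the partitions are: 2+1+1+1+1. Count = 1.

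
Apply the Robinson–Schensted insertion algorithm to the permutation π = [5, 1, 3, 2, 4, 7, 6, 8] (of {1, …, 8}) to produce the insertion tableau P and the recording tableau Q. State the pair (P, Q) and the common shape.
P = [1, 2, 4, 6, 8] / [3, 7] / [5];  Q = [1, 3, 5, 6, 8] / [2, 7] / [4];  common shape = (5, 2, 1)

Row-insert the values π_1, π_2, … into P one at a time, bumping the leftmost entry strictly greater than the inserted value down to the next row. The recording tableau Q records, in position (i, j), the step at which that cell was added to P.
  Insert 5 (step 1): P = [5];  Q = [1]
  Insert 1 (step 2): P = [1] / [5];  Q = [1] / [2]
  Insert 3 (step 3): P = [1, 3] / [5];  Q = [1, 3] / [2]
  Insert 2 (step 4): P = [1, 2] / [3] / [5];  Q = [1, 3] / [2] / [4]
  Insert 4 (step 5): P = [1, 2, 4] / [3] / [5];  Q = [1, 3, 5] / [2] / [4]
  Insert 7 (step 6): P = [1, 2, 4, 7] / [3] / [5];  Q = [1, 3, 5, 6] / [2] / [4]
  Insert 6 (step 7): P = [1, 2, 4, 6] / [3, 7] / [5];  Q = [1, 3, 5, 6] / [2, 7] / [4]
  Insert 8 (step 8): P = [1, 2, 4, 6, 8] / [3, 7] / [5];  Q = [1, 3, 5, 6, 8] / [2, 7] / [4]
Final shape: (5, 2, 1).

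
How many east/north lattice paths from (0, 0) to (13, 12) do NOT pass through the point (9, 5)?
Number of paths = 4539640

Total paths from (0, 0) to (13, 12): C(25, 13) = 5200300. Paths through (9, 5): (paths (0, 0) → (9, 5)) × (paths (9, 5) → (13, 12)) = C(14, 9) · C(11, 4) = 2002 · 330 = 660660. Avoidance count = 5200300 − 660660 = 4539640.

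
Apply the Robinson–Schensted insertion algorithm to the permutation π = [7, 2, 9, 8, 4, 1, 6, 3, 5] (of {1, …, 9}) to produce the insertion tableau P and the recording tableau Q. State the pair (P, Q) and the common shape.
P = [1, 3, 5] / [2, 4, 6] / [7, 8] / [9];  Q = [1, 3, 7] / [2, 4, 9] / [5, 8] / [6];  common shape = (3, 3, 2, 1)

Row-insert the values π_1, π_2, … into P one at a time, bumping the leftmost entry strictly greater than the inserted value down to the next row. The recording tableau Q records, in position (i, j), the step at which that cell was added to P.
  Insert 7 (step 1): P = [7];  Q = [1]
  Insert 2 (step 2): P = [2] / [7];  Q = [1] / [2]
  Insert 9 (step 3): P = [2, 9] / [7];  Q = [1, 3] / [2]
  Insert 8 (step 4): P = [2, 8] / [7, 9];  Q = [1, 3] / [2, 4]
  Insert 4 (step 5): P = [2, 4] / [7, 8] / [9];  Q = [1, 3] / [2, 4] / [5]
  Insert 1 (step 6): P = [1, 4] / [2, 8] / [7] / [9];  Q = [1, 3] / [2, 4] / [5] / [6]
  Insert 6 (step 7): P = [1, 4, 6] / [2, 8] / [7] / [9];  Q = [1, 3, 7] / [2, 4] / [5] / [6]
  Insert 3 (step 8): P = [1, 3, 6] / [2, 4] / [7, 8] / [9];  Q = [1, 3, 7] / [2, 4] / [5, 8] / [6]
  Insert 5 (step 9): P = [1, 3, 5] / [2, 4, 6] / [7, 8] / [9];  Q = [1, 3, 7] / [2, 4, 9] / [5, 8] / [6]
Final shape: (3, 3, 2, 1).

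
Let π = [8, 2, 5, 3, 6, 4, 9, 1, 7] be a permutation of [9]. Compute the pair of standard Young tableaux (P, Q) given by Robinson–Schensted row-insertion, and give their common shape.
P = [1, 3, 4, 7] / [2, 6, 9] / [5] / [8];  Q = [1, 3, 5, 7] / [2, 6, 9] / [4] / [8];  common shape = (4, 3, 1, 1)

Row-insert the values π_1, π_2, … into P one at a time, bumping the leftmost entry strictly greater than the inserted value down to the next row. The recording tableau Q records, in position (i, j), the step at which that cell was added to P.
  Insert 8 (step 1): P = [8];  Q = [1]
  Insert 2 (step 2): P = [2] / [8];  Q = [1] / [2]
  Insert 5 (step 3): P = [2, 5] / [8];  Q = [1, 3] / [2]
  Insert 3 (step 4): P = [2, 3] / [5] / [8];  Q = [1, 3] / [2] / [4]
  Insert 6 (step 5): P = [2, 3, 6] / [5] / [8];  Q = [1, 3, 5] / [2] / [4]
  Insert 4 (step 6): P = [2, 3, 4] / [5, 6] / [8];  Q = [1, 3, 5] / [2, 6] / [4]
  Insert 9 (step 7): P = [2, 3, 4, 9] / [5, 6] / [8];  Q = [1, 3, 5, 7] / [2, 6] / [4]
  Insert 1 (step 8): P = [1, 3, 4, 9] / [2, 6] / [5] / [8];  Q = [1, 3, 5, 7] / [2, 6] / [4] / [8]
  Insert 7 (step 9): P = [1, 3, 4, 7] / [2, 6, 9] / [5] / [8];  Q = [1, 3, 5, 7] / [2, 6, 9] / [4] / [8]
Final shape: (4, 3, 1, 1).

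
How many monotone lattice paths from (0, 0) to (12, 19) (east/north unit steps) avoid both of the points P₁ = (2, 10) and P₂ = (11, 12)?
Number of paths = 124235993

Inclusion–exclusion. Total paths: C(31, 12) = 141120525. Through P₁: C(12, 2)·C(19, 10) = 6096948. Through P₂: C(23, 11)·C(8, 1) = 10816624. Since P₁ is strictly southwest of P₂, a monotone path through both must visit P₁ then P₂; paths through both = C(12, 2)·C(11, 9)·C(8, 1) = 29040. Avoid both = 141120525 − 6096948 − 10816624 + 29040 = 124235993.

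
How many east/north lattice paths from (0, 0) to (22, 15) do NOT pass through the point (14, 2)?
Number of paths = 9339780960

Total paths from (0, 0) to (22, 15): C(37, 22) = 9364199760. Paths through (14, 2): (paths (0, 0) → (14, 2)) × (paths (14, 2) → (22, 15)) = C(16, 14) · C(21, 8) = 120 · 203490 = 24418800. Avoidance count = 9364199760 − 24418800 = 9339780960.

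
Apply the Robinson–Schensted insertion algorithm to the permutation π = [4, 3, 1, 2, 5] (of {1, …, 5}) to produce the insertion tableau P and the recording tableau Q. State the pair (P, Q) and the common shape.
P = [1, 2, 5] / [3] / [4];  Q = [1, 4, 5] / [2] / [3];  common shape = (3, 1, 1)

Row-insert the values π_1, π_2, … into P one at a time, bumping the leftmost entry strictly greater than the inserted value down to the next row. The recording tableau Q records, in position (i, j), the step at which that cell was added to P.
  Insert 4 (step 1): P = [4];  Q = [1]
  Insert 3 (step 2): P = [3] / [4];  Q = [1] / [2]
  Insert 1 (step 3): P = [1] / [3] / [4];  Q = [1] / [2] / [3]
  Insert 2 (step 4): P = [1, 2] / [3] / [4];  Q = [1, 4] / [2] / [3]
  Insert 5 (step 5): P = [1, 2, 5] / [3] / [4];  Q = [1, 4, 5] / [2] / [3]
Final shape: (3, 1, 1).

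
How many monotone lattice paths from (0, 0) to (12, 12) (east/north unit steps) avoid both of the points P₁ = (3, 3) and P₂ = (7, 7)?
Number of paths = 1219692

Inclusion–exclusion. Total paths: C(24, 12) = 2704156. Through P₁: C(6, 3)·C(18, 9) = 972400. Through P₂: C(14, 7)·C(10, 5) = 864864. Since P₁ is strictly southwest of P₂, a monotone path through both must visit P₁ then P₂; paths through both = C(6, 3)·C(8, 4)·C(10, 5) = 352800. Avoid both = 2704156 − 972400 − 864864 + 352800 = 1219692.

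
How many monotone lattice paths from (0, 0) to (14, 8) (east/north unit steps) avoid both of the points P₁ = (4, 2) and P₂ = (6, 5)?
Number of paths = 148170

Inclusion–exclusion. Total paths: C(22, 14) = 319770. Through P₁: C(6, 4)·C(16, 10) = 120120. Through P₂: C(11, 6)·C(11, 8) = 76230. Since P₁ is strictly southwest of P₂, a monotone path through both must visit P₁ then P₂; paths through both = C(6, 4)·C(5, 2)·C(11, 8) = 24750. Avoid both = 319770 − 120120 − 76230 + 24750 = 148170.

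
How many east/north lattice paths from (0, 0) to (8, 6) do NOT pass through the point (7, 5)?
Number of paths = 1419

Total paths from (0, 0) to (8, 6): C(14, 8) = 3003. Paths through (7, 5): (paths (0, 0) → (7, 5)) × (paths (7, 5) → (8, 6)) = C(12, 7) · C(2, 1) = 792 · 2 = 1584. Avoidance count = 3003 − 1584 = 1419.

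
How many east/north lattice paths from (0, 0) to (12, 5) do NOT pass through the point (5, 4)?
Number of paths = 5180

Total paths from (0, 0) to (12, 5): C(17, 12) = 6188. Paths through (5, 4): (paths (0, 0) → (5, 4)) × (paths (5, 4) → (12, 5)) = C(9, 5) · C(8, 7) = 126 · 8 = 1008. Avoidance count = 6188 − 1008 = 5180.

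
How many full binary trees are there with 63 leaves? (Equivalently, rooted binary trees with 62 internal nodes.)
C_62 = 24139737743045626825711458546273312

These full binary trees are counted by the Catalan number C_n = (1/(n + 1)) · C(2n, n). For n = 62: C_62 = (1/63) · C(124, 62) = 1520803477811874490019821888415218656/63 = 24139737743045626825711458546273312.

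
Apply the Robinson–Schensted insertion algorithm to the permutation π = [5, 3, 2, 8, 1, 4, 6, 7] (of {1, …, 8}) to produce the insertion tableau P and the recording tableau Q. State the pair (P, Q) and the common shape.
P = [1, 4, 6, 7] / [2, 8] / [3] / [5];  Q = [1, 4, 7, 8] / [2, 6] / [3] / [5];  common shape = (4, 2, 1, 1)

Row-insert the values π_1, π_2, … into P one at a time, bumping the leftmost entry strictly greater than the inserted value down to the next row. The recording tableau Q records, in position (i, j), the step at which that cell was added to P.
  Insert 5 (step 1): P = [5];  Q = [1]
  Insert 3 (step 2): P = [3] / [5];  Q = [1] / [2]
  Insert 2 (step 3): P = [2] / [3] / [5];  Q = [1] / [2] / [3]
  Insert 8 (step 4): P = [2, 8] / [3] / [5];  Q = [1, 4] / [2] / [3]
  Insert 1 (step 5): P = [1, 8] / [2] / [3] / [5];  Q = [1, 4] / [2] / [3] / [5]
  Insert 4 (step 6): P = [1, 4] / [2, 8] / [3] / [5];  Q = [1, 4] / [2, 6] / [3] / [5]
  Insert 6 (step 7): P = [1, 4, 6] / [2, 8] / [3] / [5];  Q = [1, 4, 7] / [2, 6] / [3] / [5]
  Insert 7 (step 8): P = [1, 4, 6, 7] / [2, 8] / [3] / [5];  Q = [1, 4, 7, 8] / [2, 6] / [3] / [5]
Final shape: (4, 2, 1, 1).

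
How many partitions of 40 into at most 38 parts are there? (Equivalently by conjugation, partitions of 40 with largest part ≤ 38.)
p(40, parts ≤ 38) = 37336

Use the recurrence p(n, m) = p(n, m−1) + p(n−m, m): either the largest part is < m (count p(n, m−1)) or the largest part is exactly m (remove one copy of m, count p(n−m, m)). With p(0, ·) = 1 this gives p(40, parts ≤ 38) = 37336. (By conjugating Young diagrams, this also counts partitions of 40 into at most 38 parts.)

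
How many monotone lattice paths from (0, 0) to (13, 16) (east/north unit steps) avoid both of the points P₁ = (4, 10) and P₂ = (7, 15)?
Number of paths = 62052494

Inclusion–exclusion. Total paths: C(29, 13) = 67863915. Through P₁: C(14, 4)·C(15, 9) = 5010005. Through P₂: C(22, 7)·C(7, 6) = 1193808. Since P₁ is strictly southwest of P₂, a monotone path through both must visit P₁ then P₂; paths through both = C(14, 4)·C(8, 3)·C(7, 6) = 392392. Avoid both = 67863915 − 5010005 − 1193808 + 392392 = 62052494.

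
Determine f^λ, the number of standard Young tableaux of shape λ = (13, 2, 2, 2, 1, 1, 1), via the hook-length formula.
# SYT of shape (13, 2, 2, 2, 1, 1, 1) = 13069056

Hook-length formula: f^λ = n! / Π hook(c), product over all cells c of the Young diagram. For λ = (13, 2, 2, 2, 1, 1, 1), n = 22 boxes. Hook lengths by row (left-to-right, top-to-bottom): [19, 15, 11, 10, 9, 8, 7, 6, 5, 4, 3, 2, 1]; [7, 3]; [6, 2]; [5, 1]; [3]; [2]; [1]. Product of hooks = 86004737280000. So f^λ = 22! / 86004737280000 = 1124000727777607680000 / 86004737280000 = 13069056.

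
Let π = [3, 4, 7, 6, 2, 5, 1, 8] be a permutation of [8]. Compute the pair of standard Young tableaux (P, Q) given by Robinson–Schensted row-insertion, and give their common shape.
P = [1, 4, 5, 8] / [2, 6] / [3] / [7];  Q = [1, 2, 3, 8] / [4, 6] / [5] / [7];  common shape = (4, 2, 1, 1)

Row-insert the values π_1, π_2, … into P one at a time, bumping the leftmost entry strictly greater than the inserted value down to the next row. The recording tableau Q records, in position (i, j), the step at which that cell was added to P.
  Insert 3 (step 1): P = [3];  Q = [1]
  Insert 4 (step 2): P = [3, 4];  Q = [1, 2]
  Insert 7 (step 3): P = [3, 4, 7];  Q = [1, 2, 3]
  Insert 6 (step 4): P = [3, 4, 6] / [7];  Q = [1, 2, 3] / [4]
  Insert 2 (step 5): P = [2, 4, 6] / [3] / [7];  Q = [1, 2, 3] / [4] / [5]
  Insert 5 (step 6): P = [2, 4, 5] / [3, 6] / [7];  Q = [1, 2, 3] / [4, 6] / [5]
  Insert 1 (step 7): P = [1, 4, 5] / [2, 6] / [3] / [7];  Q = [1, 2, 3] / [4, 6] / [5] / [7]
  Insert 8 (step 8): P = [1, 4, 5, 8] / [2, 6] / [3] / [7];  Q = [1, 2, 3, 8] / [4, 6] / [5] / [7]
Final shape: (4, 2, 1, 1).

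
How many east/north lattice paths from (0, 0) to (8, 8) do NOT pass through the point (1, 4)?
Number of paths = 11220

Total paths from (0, 0) to (8, 8): C(16, 8) = 12870. Paths through (1, 4): (paths (0, 0) → (1, 4)) × (paths (1, 4) → (8, 8)) = C(5, 1) · C(11, 7) = 5 · 330 = 1650. Avoidance count = 12870 − 1650 = 11220.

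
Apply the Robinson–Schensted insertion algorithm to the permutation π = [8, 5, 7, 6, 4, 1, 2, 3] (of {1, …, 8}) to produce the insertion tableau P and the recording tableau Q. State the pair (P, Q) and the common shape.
P = [1, 2, 3] / [4, 6] / [5] / [7] / [8];  Q = [1, 3, 8] / [2, 7] / [4] / [5] / [6];  common shape = (3, 2, 1, 1, 1)

Row-insert the values π_1, π_2, … into P one at a time, bumping the leftmost entry strictly greater than the inserted value down to the next row. The recording tableau Q records, in position (i, j), the step at which that cell was added to P.
  Insert 8 (step 1): P = [8];  Q = [1]
  Insert 5 (step 2): P = [5] / [8];  Q = [1] / [2]
  Insert 7 (step 3): P = [5, 7] / [8];  Q = [1, 3] / [2]
  Insert 6 (step 4): P = [5, 6] / [7] / [8];  Q = [1, 3] / [2] / [4]
  Insert 4 (step 5): P = [4, 6] / [5] / [7] / [8];  Q = [1, 3] / [2] / [4] / [5]
  Insert 1 (step 6): P = [1, 6] / [4] / [5] / [7] / [8];  Q = [1, 3] / [2] / [4] / [5] / [6]
  Insert 2 (step 7): P = [1, 2] / [4, 6] / [5] / [7] / [8];  Q = [1, 3] / [2, 7] / [4] / [5] / [6]
  Insert 3 (step 8): P = [1, 2, 3] / [4, 6] / [5] / [7] / [8];  Q = [1, 3, 8] / [2, 7] / [4] / [5] / [6]
Final shape: (3, 2, 1, 1, 1).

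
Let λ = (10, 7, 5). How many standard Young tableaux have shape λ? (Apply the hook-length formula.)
# SYT of shape (10, 7, 5) = 40738698

Hook-length formula: f^λ = n! / Π hook(c), product over all cells c of the Young diagram. For λ = (10, 7, 5), n = 22 boxes. Hook lengths by row (left-to-right, top-to-bottom): [12, 11, 10, 9, 8, 6, 5, 3, 2, 1]; [8, 7, 6, 5, 4, 2, 1]; [5, 4, 3, 2, 1]. Product of hooks = 27590492160000. So f^λ = 22! / 27590492160000 = 1124000727777607680000 / 27590492160000 = 40738698.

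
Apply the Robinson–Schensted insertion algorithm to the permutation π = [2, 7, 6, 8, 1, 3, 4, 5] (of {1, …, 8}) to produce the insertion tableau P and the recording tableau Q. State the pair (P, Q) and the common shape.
P = [1, 3, 4, 5] / [2, 6, 8] / [7];  Q = [1, 2, 4, 8] / [3, 6, 7] / [5];  common shape = (4, 3, 1)

Row-insert the values π_1, π_2, … into P one at a time, bumping the leftmost entry strictly greater than the inserted value down to the next row. The recording tableau Q records, in position (i, j), the step at which that cell was added to P.
  Insert 2 (step 1): P = [2];  Q = [1]
  Insert 7 (step 2): P = [2, 7];  Q = [1, 2]
  Insert 6 (step 3): P = [2, 6] / [7];  Q = [1, 2] / [3]
  Insert 8 (step 4): P = [2, 6, 8] / [7];  Q = [1, 2, 4] / [3]
  Insert 1 (step 5): P = [1, 6, 8] / [2] / [7];  Q = [1, 2, 4] / [3] / [5]
  Insert 3 (step 6): P = [1, 3, 8] / [2, 6] / [7];  Q = [1, 2, 4] / [3, 6] / [5]
  Insert 4 (step 7): P = [1, 3, 4] / [2, 6, 8] / [7];  Q = [1, 2, 4] / [3, 6, 7] / [5]
  Insert 5 (step 8): P = [1, 3, 4, 5] / [2, 6, 8] / [7];  Q = [1, 2, 4, 8] / [3, 6, 7] / [5]
Final shape: (4, 3, 1).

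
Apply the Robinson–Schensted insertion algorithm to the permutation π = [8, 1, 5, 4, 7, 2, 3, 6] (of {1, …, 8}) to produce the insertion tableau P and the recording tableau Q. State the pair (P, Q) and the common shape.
P = [1, 2, 3, 6] / [4, 7] / [5] / [8];  Q = [1, 3, 5, 8] / [2, 7] / [4] / [6];  common shape = (4, 2, 1, 1)

Row-insert the values π_1, π_2, … into P one at a time, bumping the leftmost entry strictly greater than the inserted value down to the next row. The recording tableau Q records, in position (i, j), the step at which that cell was added to P.
  Insert 8 (step 1): P = [8];  Q = [1]
  Insert 1 (step 2): P = [1] / [8];  Q = [1] / [2]
  Insert 5 (step 3): P = [1, 5] / [8];  Q = [1, 3] / [2]
  Insert 4 (step 4): P = [1, 4] / [5] / [8];  Q = [1, 3] / [2] / [4]
  Insert 7 (step 5): P = [1, 4, 7] / [5] / [8];  Q = [1, 3, 5] / [2] / [4]
  Insert 2 (step 6): P = [1, 2, 7] / [4] / [5] / [8];  Q = [1, 3, 5] / [2] / [4] / [6]
  Insert 3 (step 7): P = [1, 2, 3] / [4, 7] / [5] / [8];  Q = [1, 3, 5] / [2, 7] / [4] / [6]
  Insert 6 (step 8): P = [1, 2, 3, 6] / [4, 7] / [5] / [8];  Q = [1, 3, 5, 8] / [2, 7] / [4] / [6]
Final shape: (4, 2, 1, 1).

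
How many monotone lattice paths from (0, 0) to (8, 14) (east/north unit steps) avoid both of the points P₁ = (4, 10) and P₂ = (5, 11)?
Number of paths = 202380

Inclusion–exclusion. Total paths: C(22, 8) = 319770. Through P₁: C(14, 4)·C(8, 4) = 70070. Through P₂: C(16, 5)·C(6, 3) = 87360. Since P₁ is strictly southwest of P₂, a monotone path through both must visit P₁ then P₂; paths through both = C(14, 4)·C(2, 1)·C(6, 3) = 40040. Avoid both = 319770 − 70070 − 87360 + 40040 = 202380.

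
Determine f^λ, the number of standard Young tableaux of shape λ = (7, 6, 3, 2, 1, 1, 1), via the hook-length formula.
# SYT of shape (7, 6, 3, 2, 1, 1, 1) = 714424320

Hook-length formula: f^λ = n! / Π hook(c), product over all cells c of the Young diagram. For λ = (7, 6, 3, 2, 1, 1, 1), n = 21 boxes. Hook lengths by row (left-to-right, top-to-bottom): [13, 9, 7, 5, 4, 3, 1]; [11, 7, 5, 3, 2, 1]; [7, 3, 1]; [5, 1]; [3]; [2]; [1]. Product of hooks = 71513442000. So f^λ = 21! / 71513442000 = 51090942171709440000 / 71513442000 = 714424320.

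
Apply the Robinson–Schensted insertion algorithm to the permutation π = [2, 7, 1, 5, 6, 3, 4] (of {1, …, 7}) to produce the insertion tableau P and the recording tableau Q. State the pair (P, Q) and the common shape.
P = [1, 3, 4] / [2, 5, 6] / [7];  Q = [1, 2, 5] / [3, 4, 7] / [6];  common shape = (3, 3, 1)

Row-insert the values π_1, π_2, … into P one at a time, bumping the leftmost entry strictly greater than the inserted value down to the next row. The recording tableau Q records, in position (i, j), the step at which that cell was added to P.
  Insert 2 (step 1): P = [2];  Q = [1]
  Insert 7 (step 2): P = [2, 7];  Q = [1, 2]
  Insert 1 (step 3): P = [1, 7] / [2];  Q = [1, 2] / [3]
  Insert 5 (step 4): P = [1, 5] / [2, 7];  Q = [1, 2] / [3, 4]
  Insert 6 (step 5): P = [1, 5, 6] / [2, 7];  Q = [1, 2, 5] / [3, 4]
  Insert 3 (step 6): P = [1, 3, 6] / [2, 5] / [7];  Q = [1, 2, 5] / [3, 4] / [6]
  Insert 4 (step 7): P = [1, 3, 4] / [2, 5, 6] / [7];  Q = [1, 2, 5] / [3, 4, 7] / [6]
Final shape: (3, 3, 1).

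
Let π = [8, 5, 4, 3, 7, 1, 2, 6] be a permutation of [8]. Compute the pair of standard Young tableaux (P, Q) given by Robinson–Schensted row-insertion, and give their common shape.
P = [1, 2, 6] / [3, 7] / [4] / [5] / [8];  Q = [1, 5, 8] / [2, 7] / [3] / [4] / [6];  common shape = (3, 2, 1, 1, 1)

Row-insert the values π_1, π_2, … into P one at a time, bumping the leftmost entry strictly greater than the inserted value down to the next row. The recording tableau Q records, in position (i, j), the step at which that cell was added to P.
  Insert 8 (step 1): P = [8];  Q = [1]
  Insert 5 (step 2): P = [5] / [8];  Q = [1] / [2]
  Insert 4 (step 3): P = [4] / [5] / [8];  Q = [1] / [2] / [3]
  Insert 3 (step 4): P = [3] / [4] / [5] / [8];  Q = [1] / [2] / [3] / [4]
  Insert 7 (step 5): P = [3, 7] / [4] / [5] / [8];  Q = [1, 5] / [2] / [3] / [4]
  Insert 1 (step 6): P = [1, 7] / [3] / [4] / [5] / [8];  Q = [1, 5] / [2] / [3] / [4] / [6]
  Insert 2 (step 7): P = [1, 2] / [3, 7] / [4] / [5] / [8];  Q = [1, 5] / [2, 7] / [3] / [4] / [6]
  Insert 6 (step 8): P = [1, 2, 6] / [3, 7] / [4] / [5] / [8];  Q = [1, 5, 8] / [2, 7] / [3] / [4] / [6]
Final shape: (3, 2, 1, 1, 1).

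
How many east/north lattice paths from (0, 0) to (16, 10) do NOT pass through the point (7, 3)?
Number of paths = 3938935

Total paths from (0, 0) to (16, 10): C(26, 16) = 5311735. Paths through (7, 3): (paths (0, 0) → (7, 3)) × (paths (7, 3) → (16, 10)) = C(10, 7) · C(16, 9) = 120 · 11440 = 1372800. Avoidance count = 5311735 − 1372800 = 3938935.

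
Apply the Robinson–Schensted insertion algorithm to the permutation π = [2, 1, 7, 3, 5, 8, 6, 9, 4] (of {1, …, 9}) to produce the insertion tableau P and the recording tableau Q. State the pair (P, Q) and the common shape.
P = [1, 3, 4, 6, 9] / [2, 5, 8] / [7];  Q = [1, 3, 5, 6, 8] / [2, 4, 7] / [9];  common shape = (5, 3, 1)

Row-insert the values π_1, π_2, … into P one at a time, bumping the leftmost entry strictly greater than the inserted value down to the next row. The recording tableau Q records, in position (i, j), the step at which that cell was added to P.
  Insert 2 (step 1): P = [2];  Q = [1]
  Insert 1 (step 2): P = [1] / [2];  Q = [1] / [2]
  Insert 7 (step 3): P = [1, 7] / [2];  Q = [1, 3] / [2]
  Insert 3 (step 4): P = [1, 3] / [2, 7];  Q = [1, 3] / [2, 4]
  Insert 5 (step 5): P = [1, 3, 5] / [2, 7];  Q = [1, 3, 5] / [2, 4]
  Insert 8 (step 6): P = [1, 3, 5, 8] / [2, 7];  Q = [1, 3, 5, 6] / [2, 4]
  Insert 6 (step 7): P = [1, 3, 5, 6] / [2, 7, 8];  Q = [1, 3, 5, 6] / [2, 4, 7]
  Insert 9 (step 8): P = [1, 3, 5, 6, 9] / [2, 7, 8];  Q = [1, 3, 5, 6, 8] / [2, 4, 7]
  Insert 4 (step 9): P = [1, 3, 4, 6, 9] / [2, 5, 8] / [7];  Q = [1, 3, 5, 6, 8] / [2, 4, 7] / [9]
Final shape: (5, 3, 1).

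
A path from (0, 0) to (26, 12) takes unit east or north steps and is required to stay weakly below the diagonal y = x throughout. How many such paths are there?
Number of paths = 1504152860

By the reflection principle (André's argument), the number of monotone paths to (26, 12) with n ≤ m that never go above y = x is C(38, 26) − C(38, 27) = 2707475148 − 1203322288 = 1504152860.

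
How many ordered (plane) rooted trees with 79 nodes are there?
C_78 = 73745243611532458459690151854647329239335600

These ordered rooted trees are counted by the Catalan number C_n = (1/(n + 1)) · C(2n, n). For n = 78: C_78 = (1/79) · C(156, 78) = 5825874245311064218315521996517139009907512400/79 = 73745243611532458459690151854647329239335600.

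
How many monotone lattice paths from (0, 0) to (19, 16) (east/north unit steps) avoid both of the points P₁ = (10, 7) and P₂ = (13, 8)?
Number of paths = 2736896096

Inclusion–exclusion. Total paths: C(35, 19) = 4059928950. Through P₁: C(17, 10)·C(18, 9) = 945561760. Through P₂: C(21, 13)·C(14, 6) = 611080470. Since P₁ is strictly southwest of P₂, a monotone path through both must visit P₁ then P₂; paths through both = C(17, 10)·C(4, 3)·C(14, 6) = 233609376. Avoid both = 4059928950 − 945561760 − 611080470 + 233609376 = 2736896096.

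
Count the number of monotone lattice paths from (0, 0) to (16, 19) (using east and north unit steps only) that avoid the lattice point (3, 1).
Number of paths = 3234916650

Total paths from (0, 0) to (16, 19): C(35, 16) = 4059928950. Paths through (3, 1): (paths (0, 0) → (3, 1)) × (paths (3, 1) → (16, 19)) = C(4, 3) · C(31, 13) = 4 · 206253075 = 825012300. Avoidance count = 4059928950 − 825012300 = 3234916650.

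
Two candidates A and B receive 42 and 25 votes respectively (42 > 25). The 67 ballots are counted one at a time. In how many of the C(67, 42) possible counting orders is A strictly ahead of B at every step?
Strict-lead orderings = 424618798185894312

Total orderings of the 67 votes with 42 for A: C(67, 42) = 1673497616379701112. By the Bertrand ballot formula (Cycle Lemma / reflection principle), the number of orderings in which A is strictly ahead of B throughout is (p − q)/(p + q) · C(p + q, p) = (42 − 25)/(42 + 25) · 1673497616379701112 = 424618798185894312.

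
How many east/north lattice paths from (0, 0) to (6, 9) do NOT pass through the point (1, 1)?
Number of paths = 2431

Total paths from (0, 0) to (6, 9): C(15, 6) = 5005. Paths through (1, 1): (paths (0, 0) → (1, 1)) × (paths (1, 1) → (6, 9)) = C(2, 1) · C(13, 5) = 2 · 1287 = 2574. Avoidance count = 5005 − 2574 = 2431.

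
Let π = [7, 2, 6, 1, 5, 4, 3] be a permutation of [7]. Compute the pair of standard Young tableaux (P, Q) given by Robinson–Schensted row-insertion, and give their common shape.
P = [1, 3] / [2, 4] / [5] / [6] / [7];  Q = [1, 3] / [2, 5] / [4] / [6] / [7];  common shape = (2, 2, 1, 1, 1)

Row-insert the values π_1, π_2, … into P one at a time, bumping the leftmost entry strictly greater than the inserted value down to the next row. The recording tableau Q records, in position (i, j), the step at which that cell was added to P.
  Insert 7 (step 1): P = [7];  Q = [1]
  Insert 2 (step 2): P = [2] / [7];  Q = [1] / [2]
  Insert 6 (step 3): P = [2, 6] / [7];  Q = [1, 3] / [2]
  Insert 1 (step 4): P = [1, 6] / [2] / [7];  Q = [1, 3] / [2] / [4]
  Insert 5 (step 5): P = [1, 5] / [2, 6] / [7];  Q = [1, 3] / [2, 5] / [4]
  Insert 4 (step 6): P = [1, 4] / [2, 5] / [6] / [7];  Q = [1, 3] / [2, 5] / [4] / [6]
  Insert 3 (step 7): P = [1, 3] / [2, 4] / [5] / [6] / [7];  Q = [1, 3] / [2, 5] / [4] / [6] / [7]
Final shape: (2, 2, 1, 1, 1).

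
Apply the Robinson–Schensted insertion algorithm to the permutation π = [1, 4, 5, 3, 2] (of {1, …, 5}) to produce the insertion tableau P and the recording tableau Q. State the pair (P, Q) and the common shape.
P = [1, 2, 5] / [3] / [4];  Q = [1, 2, 3] / [4] / [5];  common shape = (3, 1, 1)

Row-insert the values π_1, π_2, … into P one at a time, bumping the leftmost entry strictly greater than the inserted value down to the next row. The recording tableau Q records, in position (i, j), the step at which that cell was added to P.
  Insert 1 (step 1): P = [1];  Q = [1]
  Insert 4 (step 2): P = [1, 4];  Q = [1, 2]
  Insert 5 (step 3): P = [1, 4, 5];  Q = [1, 2, 3]
  Insert 3 (step 4): P = [1, 3, 5] / [4];  Q = [1, 2, 3] / [4]
  Insert 2 (step 5): P = [1, 2, 5] / [3] / [4];  Q = [1, 2, 3] / [4] / [5]
Final shape: (3, 1, 1).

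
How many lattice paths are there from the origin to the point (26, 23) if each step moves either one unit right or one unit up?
Number of paths = 58343356817424

A monotone lattice path from (0, 0) to (26, 23) consists of 26 east steps and 23 north steps in some order, so it is determined by which 26 of the 49 steps are east. The count is C(49, 26) = 58343356817424.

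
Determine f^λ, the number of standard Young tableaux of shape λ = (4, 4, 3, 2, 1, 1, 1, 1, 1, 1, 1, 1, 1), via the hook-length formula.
# SYT of shape (4, 4, 3, 2, 1, 1, 1, 1, 1, 1, 1, 1, 1) = 41783280

Hook-length formula: f^λ = n! / Π hook(c), product over all cells c of the Young diagram. For λ = (4, 4, 3, 2, 1, 1, 1, 1, 1, 1, 1, 1, 1), n = 22 boxes. Hook lengths by row (left-to-right, top-to-bottom): [16, 6, 4, 2]; [15, 5, 3, 1]; [13, 3, 1]; [11, 1]; [9]; [8]; [7]; [6]; [5]; [4]; [3]; [2]; [1]. Product of hooks = 26900729856000. So f^λ = 22! / 26900729856000 = 1124000727777607680000 / 26900729856000 = 41783280.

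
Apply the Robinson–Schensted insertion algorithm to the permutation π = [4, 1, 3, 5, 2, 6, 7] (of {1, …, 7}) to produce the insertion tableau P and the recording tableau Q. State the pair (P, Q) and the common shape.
P = [1, 2, 5, 6, 7] / [3] / [4];  Q = [1, 3, 4, 6, 7] / [2] / [5];  common shape = (5, 1, 1)

Row-insert the values π_1, π_2, … into P one at a time, bumping the leftmost entry strictly greater than the inserted value down to the next row. The recording tableau Q records, in position (i, j), the step at which that cell was added to P.
  Insert 4 (step 1): P = [4];  Q = [1]
  Insert 1 (step 2): P = [1] / [4];  Q = [1] / [2]
  Insert 3 (step 3): P = [1, 3] / [4];  Q = [1, 3] / [2]
  Insert 5 (step 4): P = [1, 3, 5] / [4];  Q = [1, 3, 4] / [2]
  Insert 2 (step 5): P = [1, 2, 5] / [3] / [4];  Q = [1, 3, 4] / [2] / [5]
  Insert 6 (step 6): P = [1, 2, 5, 6] / [3] / [4];  Q = [1, 3, 4, 6] / [2] / [5]
  Insert 7 (step 7): P = [1, 2, 5, 6, 7] / [3] / [4];  Q = [1, 3, 4, 6, 7] / [2] / [5]
Final shape: (5, 1, 1).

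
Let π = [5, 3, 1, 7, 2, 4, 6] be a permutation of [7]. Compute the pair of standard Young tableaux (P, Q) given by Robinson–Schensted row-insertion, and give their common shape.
P = [1, 2, 4, 6] / [3, 7] / [5];  Q = [1, 4, 6, 7] / [2, 5] / [3];  common shape = (4, 2, 1)

Row-insert the values π_1, π_2, … into P one at a time, bumping the leftmost entry strictly greater than the inserted value down to the next row. The recording tableau Q records, in position (i, j), the step at which that cell was added to P.
  Insert 5 (step 1): P = [5];  Q = [1]
  Insert 3 (step 2): P = [3] / [5];  Q = [1] / [2]
  Insert 1 (step 3): P = [1] / [3] / [5];  Q = [1] / [2] / [3]
  Insert 7 (step 4): P = [1, 7] / [3] / [5];  Q = [1, 4] / [2] / [3]
  Insert 2 (step 5): P = [1, 2] / [3, 7] / [5];  Q = [1, 4] / [2, 5] / [3]
  Insert 4 (step 6): P = [1, 2, 4] / [3, 7] / [5];  Q = [1, 4, 6] / [2, 5] / [3]
  Insert 6 (step 7): P = [1, 2, 4, 6] / [3, 7] / [5];  Q = [1, 4, 6, 7] / [2, 5] / [3]
Final shape: (4, 2, 1).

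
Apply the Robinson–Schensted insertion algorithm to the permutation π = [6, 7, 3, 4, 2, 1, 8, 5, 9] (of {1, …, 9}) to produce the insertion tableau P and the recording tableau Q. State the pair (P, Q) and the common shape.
P = [1, 4, 5, 9] / [2, 7, 8] / [3] / [6];  Q = [1, 2, 7, 9] / [3, 4, 8] / [5] / [6];  common shape = (4, 3, 1, 1)

Row-insert the values π_1, π_2, … into P one at a time, bumping the leftmost entry strictly greater than the inserted value down to the next row. The recording tableau Q records, in position (i, j), the step at which that cell was added to P.
  Insert 6 (step 1): P = [6];  Q = [1]
  Insert 7 (step 2): P = [6, 7];  Q = [1, 2]
  Insert 3 (step 3): P = [3, 7] / [6];  Q = [1, 2] / [3]
  Insert 4 (step 4): P = [3, 4] / [6, 7];  Q = [1, 2] / [3, 4]
  Insert 2 (step 5): P = [2, 4] / [3, 7] / [6];  Q = [1, 2] / [3, 4] / [5]
  Insert 1 (step 6): P = [1, 4] / [2, 7] / [3] / [6];  Q = [1, 2] / [3, 4] / [5] / [6]
  Insert 8 (step 7): P = [1, 4, 8] / [2, 7] / [3] / [6];  Q = [1, 2, 7] / [3, 4] / [5] / [6]
  Insert 5 (step 8): P = [1, 4, 5] / [2, 7, 8] / [3] / [6];  Q = [1, 2, 7] / [3, 4, 8] / [5] / [6]
  Insert 9 (step 9): P = [1, 4, 5, 9] / [2, 7, 8] / [3] / [6];  Q = [1, 2, 7, 9] / [3, 4, 8] / [5] / [6]
Final shape: (4, 3, 1, 1).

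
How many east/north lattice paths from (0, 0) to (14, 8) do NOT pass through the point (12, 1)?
Number of paths = 319302

Total paths from (0, 0) to (14, 8): C(22, 14) = 319770. Paths through (12, 1): (paths (0, 0) → (12, 1)) × (paths (12, 1) → (14, 8)) = C(13, 12) · C(9, 2) = 13 · 36 = 468. Avoidance count = 319770 − 468 = 319302.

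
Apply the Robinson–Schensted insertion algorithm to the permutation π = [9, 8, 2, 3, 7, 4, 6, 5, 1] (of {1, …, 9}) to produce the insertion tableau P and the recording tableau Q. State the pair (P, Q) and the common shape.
P = [1, 3, 4, 5] / [2] / [6] / [7] / [8] / [9];  Q = [1, 4, 5, 7] / [2] / [3] / [6] / [8] / [9];  common shape = (4, 1, 1, 1, 1, 1)

Row-insert the values π_1, π_2, … into P one at a time, bumping the leftmost entry strictly greater than the inserted value down to the next row. The recording tableau Q records, in position (i, j), the step at which that cell was added to P.
  Insert 9 (step 1): P = [9];  Q = [1]
  Insert 8 (step 2): P = [8] / [9];  Q = [1] / [2]
  Insert 2 (step 3): P = [2] / [8] / [9];  Q = [1] / [2] / [3]
  Insert 3 (step 4): P = [2, 3] / [8] / [9];  Q = [1, 4] / [2] / [3]
  Insert 7 (step 5): P = [2, 3, 7] / [8] / [9];  Q = [1, 4, 5] / [2] / [3]
  Insert 4 (step 6): P = [2, 3, 4] / [7] / [8] / [9];  Q = [1, 4, 5] / [2] / [3] / [6]
  Insert 6 (step 7): P = [2, 3, 4, 6] / [7] / [8] / [9];  Q = [1, 4, 5, 7] / [2] / [3] / [6]
  Insert 5 (step 8): P = [2, 3, 4, 5] / [6] / [7] / [8] / [9];  Q = [1, 4, 5, 7] / [2] / [3] / [6] / [8]
  Insert 1 (step 9): P = [1, 3, 4, 5] / [2] / [6] / [7] / [8] / [9];  Q = [1, 4, 5, 7] / [2] / [3] / [6] / [8] / [9]
Final shape: (4, 1, 1, 1, 1, 1).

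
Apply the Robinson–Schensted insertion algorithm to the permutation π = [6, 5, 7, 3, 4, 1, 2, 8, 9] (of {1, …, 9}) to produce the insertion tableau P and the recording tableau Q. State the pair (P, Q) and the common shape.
P = [1, 2, 8, 9] / [3, 4] / [5, 7] / [6];  Q = [1, 3, 8, 9] / [2, 5] / [4, 7] / [6];  common shape = (4, 2, 2, 1)

Row-insert the values π_1, π_2, … into P one at a time, bumping the leftmost entry strictly greater than the inserted value down to the next row. The recording tableau Q records, in position (i, j), the step at which that cell was added to P.
  Insert 6 (step 1): P = [6];  Q = [1]
  Insert 5 (step 2): P = [5] / [6];  Q = [1] / [2]
  Insert 7 (step 3): P = [5, 7] / [6];  Q = [1, 3] / [2]
  Insert 3 (step 4): P = [3, 7] / [5] / [6];  Q = [1, 3] / [2] / [4]
  Insert 4 (step 5): P = [3, 4] / [5, 7] / [6];  Q = [1, 3] / [2, 5] / [4]
  Insert 1 (step 6): P = [1, 4] / [3, 7] / [5] / [6];  Q = [1, 3] / [2, 5] / [4] / [6]
  Insert 2 (step 7): P = [1, 2] / [3, 4] / [5, 7] / [6];  Q = [1, 3] / [2, 5] / [4, 7] / [6]
  Insert 8 (step 8): P = [1, 2, 8] / [3, 4] / [5, 7] / [6];  Q = [1, 3, 8] / [2, 5] / [4, 7] / [6]
  Insert 9 (step 9): P = [1, 2, 8, 9] / [3, 4] / [5, 7] / [6];  Q = [1, 3, 8, 9] / [2, 5] / [4, 7] / [6]
Final shape: (4, 2, 2, 1).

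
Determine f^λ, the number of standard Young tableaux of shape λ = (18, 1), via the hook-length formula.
# SYT of shape (18, 1) = 18

Hook-length formula: f^λ = n! / Π hook(c), product over all cells c of the Young diagram. For λ = (18, 1), n = 19 boxes. Hook lengths by row (left-to-right, top-to-bottom): [19, 17, 16, 15, 14, 13, 12, 11, 10, 9, 8, 7, 6, 5, 4, 3, 2, 1]; [1]. Product of hooks = 6758061133824000. So f^λ = 19! / 6758061133824000 = 121645100408832000 / 6758061133824000 = 18.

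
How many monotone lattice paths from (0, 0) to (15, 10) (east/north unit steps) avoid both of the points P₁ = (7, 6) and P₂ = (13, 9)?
Number of paths = 1359512

Inclusion–exclusion. Total paths: C(25, 15) = 3268760. Through P₁: C(13, 7)·C(12, 8) = 849420. Through P₂: C(22, 13)·C(3, 2) = 1492260. Since P₁ is strictly southwest of P₂, a monotone path through both must visit P₁ then P₂; paths through both = C(13, 7)·C(9, 6)·C(3, 2) = 432432. Avoid both = 3268760 − 849420 − 1492260 + 432432 = 1359512.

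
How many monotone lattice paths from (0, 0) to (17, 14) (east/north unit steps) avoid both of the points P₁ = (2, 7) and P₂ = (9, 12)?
Number of paths = 247099131

Inclusion–exclusion. Total paths: C(31, 17) = 265182525. Through P₁: C(9, 2)·C(22, 15) = 6139584. Through P₂: C(21, 9)·C(10, 8) = 13226850. Since P₁ is strictly southwest of P₂, a monotone path through both must visit P₁ then P₂; paths through both = C(9, 2)·C(12, 7)·C(10, 8) = 1283040. Avoid both = 265182525 − 6139584 − 13226850 + 1283040 = 247099131.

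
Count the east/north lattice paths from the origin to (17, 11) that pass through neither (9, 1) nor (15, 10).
Number of paths = 11380470

Inclusion–exclusion. Total paths: C(28, 17) = 21474180. Through P₁: C(10, 9)·C(18, 8) = 437580. Through P₂: C(25, 15)·C(3, 2) = 9806280. Since P₁ is strictly southwest of P₂, a monotone path through both must visit P₁ then P₂; paths through both = C(10, 9)·C(15, 6)·C(3, 2) = 150150. Avoid both = 21474180 − 437580 − 9806280 + 150150 = 11380470.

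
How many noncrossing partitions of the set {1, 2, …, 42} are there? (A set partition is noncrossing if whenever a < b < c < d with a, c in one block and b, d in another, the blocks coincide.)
C_42 = 39044429911904443959240

These noncrossing partitions are counted by the Catalan number C_n = (1/(n + 1)) · C(2n, n). For n = 42: C_42 = (1/43) · C(84, 42) = 1678910486211891090247320/43 = 39044429911904443959240.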